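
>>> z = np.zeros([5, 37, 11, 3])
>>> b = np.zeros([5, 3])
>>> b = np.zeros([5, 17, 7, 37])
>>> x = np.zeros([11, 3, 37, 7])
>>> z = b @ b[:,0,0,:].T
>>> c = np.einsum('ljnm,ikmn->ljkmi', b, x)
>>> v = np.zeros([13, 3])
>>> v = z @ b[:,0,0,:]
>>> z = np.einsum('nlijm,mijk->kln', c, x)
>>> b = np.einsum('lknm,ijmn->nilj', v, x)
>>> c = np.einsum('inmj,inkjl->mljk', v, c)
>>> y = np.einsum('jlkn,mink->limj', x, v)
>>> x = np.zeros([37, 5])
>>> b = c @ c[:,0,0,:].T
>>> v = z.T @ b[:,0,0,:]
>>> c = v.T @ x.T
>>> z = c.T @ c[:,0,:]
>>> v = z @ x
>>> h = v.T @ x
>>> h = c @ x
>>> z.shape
(37, 17, 37)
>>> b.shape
(7, 11, 37, 7)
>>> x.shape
(37, 5)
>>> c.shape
(7, 17, 37)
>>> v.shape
(37, 17, 5)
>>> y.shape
(3, 17, 5, 11)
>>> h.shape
(7, 17, 5)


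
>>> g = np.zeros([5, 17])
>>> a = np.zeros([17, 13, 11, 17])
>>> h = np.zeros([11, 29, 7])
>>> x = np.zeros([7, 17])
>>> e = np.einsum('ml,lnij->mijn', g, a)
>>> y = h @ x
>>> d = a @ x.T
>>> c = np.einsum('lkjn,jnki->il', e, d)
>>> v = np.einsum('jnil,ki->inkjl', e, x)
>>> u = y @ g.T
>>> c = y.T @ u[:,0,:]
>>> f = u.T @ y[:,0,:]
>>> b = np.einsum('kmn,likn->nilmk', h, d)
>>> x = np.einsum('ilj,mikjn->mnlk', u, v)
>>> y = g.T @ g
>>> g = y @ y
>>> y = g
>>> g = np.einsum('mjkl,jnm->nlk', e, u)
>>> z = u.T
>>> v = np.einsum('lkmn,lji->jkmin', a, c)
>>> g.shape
(29, 13, 17)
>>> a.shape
(17, 13, 11, 17)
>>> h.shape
(11, 29, 7)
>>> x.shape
(17, 13, 29, 7)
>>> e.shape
(5, 11, 17, 13)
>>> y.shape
(17, 17)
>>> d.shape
(17, 13, 11, 7)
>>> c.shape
(17, 29, 5)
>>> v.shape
(29, 13, 11, 5, 17)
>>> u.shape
(11, 29, 5)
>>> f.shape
(5, 29, 17)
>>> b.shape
(7, 13, 17, 29, 11)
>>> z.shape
(5, 29, 11)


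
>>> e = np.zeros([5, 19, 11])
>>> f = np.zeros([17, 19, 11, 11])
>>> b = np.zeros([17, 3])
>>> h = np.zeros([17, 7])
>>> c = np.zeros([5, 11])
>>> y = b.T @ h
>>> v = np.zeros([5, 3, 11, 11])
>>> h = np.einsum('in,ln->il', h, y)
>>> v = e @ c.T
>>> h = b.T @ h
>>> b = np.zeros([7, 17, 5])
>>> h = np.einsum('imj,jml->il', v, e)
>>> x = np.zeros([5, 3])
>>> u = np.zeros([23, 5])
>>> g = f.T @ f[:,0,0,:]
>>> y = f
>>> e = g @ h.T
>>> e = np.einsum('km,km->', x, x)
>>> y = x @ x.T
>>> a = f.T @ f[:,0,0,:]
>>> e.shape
()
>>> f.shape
(17, 19, 11, 11)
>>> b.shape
(7, 17, 5)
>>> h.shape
(5, 11)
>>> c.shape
(5, 11)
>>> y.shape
(5, 5)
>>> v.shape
(5, 19, 5)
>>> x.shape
(5, 3)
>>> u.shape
(23, 5)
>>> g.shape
(11, 11, 19, 11)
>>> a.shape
(11, 11, 19, 11)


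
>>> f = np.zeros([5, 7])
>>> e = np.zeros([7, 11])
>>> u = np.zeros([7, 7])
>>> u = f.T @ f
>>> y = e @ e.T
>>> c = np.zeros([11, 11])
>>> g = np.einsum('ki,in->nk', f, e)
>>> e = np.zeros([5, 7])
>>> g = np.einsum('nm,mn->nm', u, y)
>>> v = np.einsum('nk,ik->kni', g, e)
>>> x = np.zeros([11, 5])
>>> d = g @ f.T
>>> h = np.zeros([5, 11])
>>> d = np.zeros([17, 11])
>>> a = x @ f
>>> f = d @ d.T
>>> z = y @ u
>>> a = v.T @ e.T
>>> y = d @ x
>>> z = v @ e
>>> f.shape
(17, 17)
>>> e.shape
(5, 7)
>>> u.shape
(7, 7)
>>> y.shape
(17, 5)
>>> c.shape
(11, 11)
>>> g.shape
(7, 7)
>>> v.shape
(7, 7, 5)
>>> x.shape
(11, 5)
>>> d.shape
(17, 11)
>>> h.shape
(5, 11)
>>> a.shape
(5, 7, 5)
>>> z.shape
(7, 7, 7)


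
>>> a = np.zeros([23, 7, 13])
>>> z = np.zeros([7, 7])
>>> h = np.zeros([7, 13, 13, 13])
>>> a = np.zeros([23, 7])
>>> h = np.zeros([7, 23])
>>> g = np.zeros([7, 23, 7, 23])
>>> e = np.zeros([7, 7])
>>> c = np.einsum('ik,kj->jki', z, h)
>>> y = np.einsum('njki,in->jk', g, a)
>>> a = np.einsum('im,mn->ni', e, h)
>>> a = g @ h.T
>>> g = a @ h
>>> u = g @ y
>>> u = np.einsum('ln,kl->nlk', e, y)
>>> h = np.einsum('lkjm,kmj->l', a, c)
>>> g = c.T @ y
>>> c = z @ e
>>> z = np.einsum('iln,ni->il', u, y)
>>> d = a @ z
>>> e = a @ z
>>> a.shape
(7, 23, 7, 7)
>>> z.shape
(7, 7)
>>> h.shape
(7,)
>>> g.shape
(7, 7, 7)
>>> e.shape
(7, 23, 7, 7)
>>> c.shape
(7, 7)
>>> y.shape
(23, 7)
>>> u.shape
(7, 7, 23)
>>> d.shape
(7, 23, 7, 7)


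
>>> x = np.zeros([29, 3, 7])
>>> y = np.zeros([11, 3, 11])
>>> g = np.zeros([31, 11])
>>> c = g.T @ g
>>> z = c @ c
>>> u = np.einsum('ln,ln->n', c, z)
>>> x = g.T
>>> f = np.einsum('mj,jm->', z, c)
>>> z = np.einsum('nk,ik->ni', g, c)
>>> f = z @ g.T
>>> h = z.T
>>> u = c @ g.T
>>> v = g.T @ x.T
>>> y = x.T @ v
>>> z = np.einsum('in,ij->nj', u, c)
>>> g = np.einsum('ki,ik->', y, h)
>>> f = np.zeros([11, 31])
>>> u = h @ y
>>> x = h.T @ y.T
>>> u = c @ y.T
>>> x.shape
(31, 31)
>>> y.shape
(31, 11)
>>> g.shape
()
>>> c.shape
(11, 11)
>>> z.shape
(31, 11)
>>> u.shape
(11, 31)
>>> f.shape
(11, 31)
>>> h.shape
(11, 31)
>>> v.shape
(11, 11)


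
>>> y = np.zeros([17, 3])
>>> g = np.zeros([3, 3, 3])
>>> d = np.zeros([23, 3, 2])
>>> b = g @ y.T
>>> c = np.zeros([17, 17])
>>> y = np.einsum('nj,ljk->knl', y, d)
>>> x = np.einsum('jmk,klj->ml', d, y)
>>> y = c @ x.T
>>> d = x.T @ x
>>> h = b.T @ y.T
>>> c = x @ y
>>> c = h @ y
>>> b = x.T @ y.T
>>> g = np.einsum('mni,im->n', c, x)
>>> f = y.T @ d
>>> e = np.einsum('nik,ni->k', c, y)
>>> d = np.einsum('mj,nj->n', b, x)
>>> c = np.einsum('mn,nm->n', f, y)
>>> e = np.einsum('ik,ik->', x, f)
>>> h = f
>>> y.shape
(17, 3)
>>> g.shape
(3,)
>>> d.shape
(3,)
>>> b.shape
(17, 17)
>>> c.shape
(17,)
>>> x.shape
(3, 17)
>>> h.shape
(3, 17)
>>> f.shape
(3, 17)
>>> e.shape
()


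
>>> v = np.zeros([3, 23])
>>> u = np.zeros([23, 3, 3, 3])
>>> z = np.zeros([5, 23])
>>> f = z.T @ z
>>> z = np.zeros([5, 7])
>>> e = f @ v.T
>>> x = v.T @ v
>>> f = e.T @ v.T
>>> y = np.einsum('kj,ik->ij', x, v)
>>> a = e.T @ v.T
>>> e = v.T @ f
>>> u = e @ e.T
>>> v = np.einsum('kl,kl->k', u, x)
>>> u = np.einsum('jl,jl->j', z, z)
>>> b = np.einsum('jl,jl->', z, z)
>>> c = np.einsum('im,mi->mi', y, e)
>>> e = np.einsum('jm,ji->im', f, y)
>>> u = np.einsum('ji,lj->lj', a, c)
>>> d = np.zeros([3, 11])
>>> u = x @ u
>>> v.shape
(23,)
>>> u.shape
(23, 3)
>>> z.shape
(5, 7)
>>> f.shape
(3, 3)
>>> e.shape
(23, 3)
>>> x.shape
(23, 23)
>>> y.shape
(3, 23)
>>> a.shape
(3, 3)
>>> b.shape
()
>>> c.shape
(23, 3)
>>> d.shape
(3, 11)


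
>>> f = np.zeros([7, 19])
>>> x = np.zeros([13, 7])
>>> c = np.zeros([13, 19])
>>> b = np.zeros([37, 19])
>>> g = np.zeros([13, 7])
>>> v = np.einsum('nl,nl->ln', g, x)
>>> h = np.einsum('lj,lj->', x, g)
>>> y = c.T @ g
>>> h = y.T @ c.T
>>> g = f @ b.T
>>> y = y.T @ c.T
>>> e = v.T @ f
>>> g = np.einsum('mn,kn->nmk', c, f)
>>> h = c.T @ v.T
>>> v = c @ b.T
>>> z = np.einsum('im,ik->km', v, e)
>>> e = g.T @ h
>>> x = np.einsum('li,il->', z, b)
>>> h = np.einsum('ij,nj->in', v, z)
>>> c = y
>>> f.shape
(7, 19)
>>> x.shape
()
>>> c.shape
(7, 13)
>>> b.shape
(37, 19)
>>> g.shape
(19, 13, 7)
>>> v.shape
(13, 37)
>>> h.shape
(13, 19)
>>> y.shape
(7, 13)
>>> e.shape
(7, 13, 7)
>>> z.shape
(19, 37)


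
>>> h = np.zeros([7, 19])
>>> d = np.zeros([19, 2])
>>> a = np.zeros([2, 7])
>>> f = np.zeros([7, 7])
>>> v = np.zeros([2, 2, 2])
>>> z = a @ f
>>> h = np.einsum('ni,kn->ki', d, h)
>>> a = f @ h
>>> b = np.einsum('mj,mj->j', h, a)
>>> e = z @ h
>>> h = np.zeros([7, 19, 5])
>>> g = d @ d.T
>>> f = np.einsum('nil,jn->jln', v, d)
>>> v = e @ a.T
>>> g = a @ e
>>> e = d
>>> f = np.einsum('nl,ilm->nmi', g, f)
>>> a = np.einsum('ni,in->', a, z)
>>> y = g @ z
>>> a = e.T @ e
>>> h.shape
(7, 19, 5)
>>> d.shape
(19, 2)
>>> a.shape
(2, 2)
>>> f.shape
(7, 2, 19)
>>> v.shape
(2, 7)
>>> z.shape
(2, 7)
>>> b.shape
(2,)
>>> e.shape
(19, 2)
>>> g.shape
(7, 2)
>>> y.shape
(7, 7)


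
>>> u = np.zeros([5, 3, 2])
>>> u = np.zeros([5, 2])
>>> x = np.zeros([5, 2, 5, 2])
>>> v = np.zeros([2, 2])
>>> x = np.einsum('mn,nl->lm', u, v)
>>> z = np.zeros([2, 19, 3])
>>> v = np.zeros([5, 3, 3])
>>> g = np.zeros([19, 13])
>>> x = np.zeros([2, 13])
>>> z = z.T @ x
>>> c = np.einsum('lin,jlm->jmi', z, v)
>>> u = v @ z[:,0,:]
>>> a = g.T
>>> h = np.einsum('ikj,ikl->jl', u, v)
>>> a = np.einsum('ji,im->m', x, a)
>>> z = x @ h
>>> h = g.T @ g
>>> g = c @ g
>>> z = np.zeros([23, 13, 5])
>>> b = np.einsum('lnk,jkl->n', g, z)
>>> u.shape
(5, 3, 13)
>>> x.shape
(2, 13)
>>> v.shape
(5, 3, 3)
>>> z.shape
(23, 13, 5)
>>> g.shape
(5, 3, 13)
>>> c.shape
(5, 3, 19)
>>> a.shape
(19,)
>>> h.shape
(13, 13)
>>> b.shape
(3,)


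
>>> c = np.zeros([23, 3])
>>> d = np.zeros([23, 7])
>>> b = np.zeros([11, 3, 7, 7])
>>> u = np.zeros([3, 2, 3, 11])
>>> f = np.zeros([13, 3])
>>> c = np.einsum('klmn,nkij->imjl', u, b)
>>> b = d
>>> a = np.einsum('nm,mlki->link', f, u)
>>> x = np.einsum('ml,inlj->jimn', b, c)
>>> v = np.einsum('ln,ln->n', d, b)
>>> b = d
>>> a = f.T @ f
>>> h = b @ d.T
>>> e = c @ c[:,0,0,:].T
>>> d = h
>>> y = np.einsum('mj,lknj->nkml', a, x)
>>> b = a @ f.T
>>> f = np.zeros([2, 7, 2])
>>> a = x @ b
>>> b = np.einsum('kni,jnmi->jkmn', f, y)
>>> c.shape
(7, 3, 7, 2)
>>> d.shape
(23, 23)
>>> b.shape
(23, 2, 3, 7)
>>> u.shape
(3, 2, 3, 11)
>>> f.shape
(2, 7, 2)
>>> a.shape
(2, 7, 23, 13)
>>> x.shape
(2, 7, 23, 3)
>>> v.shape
(7,)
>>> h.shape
(23, 23)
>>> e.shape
(7, 3, 7, 7)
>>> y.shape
(23, 7, 3, 2)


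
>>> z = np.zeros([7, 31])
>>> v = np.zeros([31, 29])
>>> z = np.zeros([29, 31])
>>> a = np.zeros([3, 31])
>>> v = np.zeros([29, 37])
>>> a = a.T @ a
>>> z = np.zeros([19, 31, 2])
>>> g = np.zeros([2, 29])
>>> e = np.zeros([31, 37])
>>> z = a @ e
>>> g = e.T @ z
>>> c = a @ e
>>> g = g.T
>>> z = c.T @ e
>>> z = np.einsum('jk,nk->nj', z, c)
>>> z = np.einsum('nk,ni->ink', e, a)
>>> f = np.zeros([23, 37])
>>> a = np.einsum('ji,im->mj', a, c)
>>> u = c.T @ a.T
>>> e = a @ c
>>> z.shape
(31, 31, 37)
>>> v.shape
(29, 37)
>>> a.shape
(37, 31)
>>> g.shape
(37, 37)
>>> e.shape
(37, 37)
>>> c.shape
(31, 37)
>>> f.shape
(23, 37)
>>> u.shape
(37, 37)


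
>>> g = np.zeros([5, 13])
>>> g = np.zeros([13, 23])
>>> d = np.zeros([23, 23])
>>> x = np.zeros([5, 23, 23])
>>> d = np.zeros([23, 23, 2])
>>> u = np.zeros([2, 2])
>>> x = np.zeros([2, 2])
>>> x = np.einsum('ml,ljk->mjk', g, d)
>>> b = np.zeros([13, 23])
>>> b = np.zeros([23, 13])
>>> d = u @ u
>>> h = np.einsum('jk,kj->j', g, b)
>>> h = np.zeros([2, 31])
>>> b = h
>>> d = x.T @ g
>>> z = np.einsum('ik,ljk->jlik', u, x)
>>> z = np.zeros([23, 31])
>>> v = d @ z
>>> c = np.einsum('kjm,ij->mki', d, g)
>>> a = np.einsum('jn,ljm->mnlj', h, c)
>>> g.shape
(13, 23)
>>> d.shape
(2, 23, 23)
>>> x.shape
(13, 23, 2)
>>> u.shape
(2, 2)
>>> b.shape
(2, 31)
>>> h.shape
(2, 31)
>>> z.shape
(23, 31)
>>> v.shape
(2, 23, 31)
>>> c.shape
(23, 2, 13)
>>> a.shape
(13, 31, 23, 2)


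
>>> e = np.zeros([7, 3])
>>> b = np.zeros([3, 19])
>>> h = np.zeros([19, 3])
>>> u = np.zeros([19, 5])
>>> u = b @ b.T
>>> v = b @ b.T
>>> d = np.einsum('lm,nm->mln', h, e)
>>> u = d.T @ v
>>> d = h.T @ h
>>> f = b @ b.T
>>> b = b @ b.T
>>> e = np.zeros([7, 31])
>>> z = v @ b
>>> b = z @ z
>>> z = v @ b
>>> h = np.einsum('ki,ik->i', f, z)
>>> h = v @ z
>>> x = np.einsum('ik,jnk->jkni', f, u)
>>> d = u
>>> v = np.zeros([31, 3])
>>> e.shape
(7, 31)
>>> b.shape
(3, 3)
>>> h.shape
(3, 3)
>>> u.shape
(7, 19, 3)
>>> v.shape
(31, 3)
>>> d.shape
(7, 19, 3)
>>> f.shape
(3, 3)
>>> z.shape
(3, 3)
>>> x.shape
(7, 3, 19, 3)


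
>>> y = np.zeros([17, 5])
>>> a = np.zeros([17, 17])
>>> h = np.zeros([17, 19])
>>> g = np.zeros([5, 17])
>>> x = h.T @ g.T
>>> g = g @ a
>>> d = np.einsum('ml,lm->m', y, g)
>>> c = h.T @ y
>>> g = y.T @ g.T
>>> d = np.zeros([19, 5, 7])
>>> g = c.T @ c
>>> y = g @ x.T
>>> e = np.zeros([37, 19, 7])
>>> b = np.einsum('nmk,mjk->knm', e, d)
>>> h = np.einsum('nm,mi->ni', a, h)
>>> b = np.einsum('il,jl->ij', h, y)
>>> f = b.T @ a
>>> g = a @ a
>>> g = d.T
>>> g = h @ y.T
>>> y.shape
(5, 19)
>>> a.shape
(17, 17)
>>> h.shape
(17, 19)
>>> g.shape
(17, 5)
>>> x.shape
(19, 5)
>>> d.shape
(19, 5, 7)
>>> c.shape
(19, 5)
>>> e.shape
(37, 19, 7)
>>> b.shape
(17, 5)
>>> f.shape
(5, 17)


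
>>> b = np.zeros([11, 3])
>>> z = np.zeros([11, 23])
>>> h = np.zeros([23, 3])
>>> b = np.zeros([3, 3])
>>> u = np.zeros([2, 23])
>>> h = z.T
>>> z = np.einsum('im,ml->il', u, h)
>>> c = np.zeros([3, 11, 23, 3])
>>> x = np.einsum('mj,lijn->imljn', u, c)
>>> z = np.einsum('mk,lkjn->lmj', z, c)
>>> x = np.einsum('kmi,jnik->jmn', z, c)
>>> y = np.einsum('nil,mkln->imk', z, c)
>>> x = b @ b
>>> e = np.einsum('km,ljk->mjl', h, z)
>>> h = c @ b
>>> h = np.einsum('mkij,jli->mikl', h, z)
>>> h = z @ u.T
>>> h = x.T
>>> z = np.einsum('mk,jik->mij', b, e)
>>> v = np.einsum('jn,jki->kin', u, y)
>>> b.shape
(3, 3)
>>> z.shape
(3, 2, 11)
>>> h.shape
(3, 3)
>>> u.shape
(2, 23)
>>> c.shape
(3, 11, 23, 3)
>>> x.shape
(3, 3)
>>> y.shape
(2, 3, 11)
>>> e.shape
(11, 2, 3)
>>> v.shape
(3, 11, 23)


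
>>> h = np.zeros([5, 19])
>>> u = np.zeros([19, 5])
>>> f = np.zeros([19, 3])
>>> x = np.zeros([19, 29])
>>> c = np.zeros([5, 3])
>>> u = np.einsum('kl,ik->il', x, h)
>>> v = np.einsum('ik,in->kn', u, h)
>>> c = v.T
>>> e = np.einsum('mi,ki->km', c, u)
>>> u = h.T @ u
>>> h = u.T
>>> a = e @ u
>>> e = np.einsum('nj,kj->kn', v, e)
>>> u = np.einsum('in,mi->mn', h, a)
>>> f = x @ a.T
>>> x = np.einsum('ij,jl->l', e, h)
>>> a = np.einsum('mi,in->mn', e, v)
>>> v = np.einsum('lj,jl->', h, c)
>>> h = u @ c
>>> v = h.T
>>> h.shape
(5, 29)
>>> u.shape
(5, 19)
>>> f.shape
(19, 5)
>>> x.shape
(19,)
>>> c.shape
(19, 29)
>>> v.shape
(29, 5)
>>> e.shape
(5, 29)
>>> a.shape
(5, 19)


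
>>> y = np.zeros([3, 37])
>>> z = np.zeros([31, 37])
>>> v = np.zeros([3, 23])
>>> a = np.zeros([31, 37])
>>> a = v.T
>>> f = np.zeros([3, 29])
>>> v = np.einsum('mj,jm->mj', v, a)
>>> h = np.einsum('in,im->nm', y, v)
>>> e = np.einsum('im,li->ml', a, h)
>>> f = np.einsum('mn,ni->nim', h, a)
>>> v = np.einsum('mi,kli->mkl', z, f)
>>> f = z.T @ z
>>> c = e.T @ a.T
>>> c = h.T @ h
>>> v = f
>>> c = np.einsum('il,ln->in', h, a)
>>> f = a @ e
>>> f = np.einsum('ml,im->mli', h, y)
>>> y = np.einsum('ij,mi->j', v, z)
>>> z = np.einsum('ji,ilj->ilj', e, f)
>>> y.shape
(37,)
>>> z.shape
(37, 23, 3)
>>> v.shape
(37, 37)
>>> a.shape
(23, 3)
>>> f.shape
(37, 23, 3)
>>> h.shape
(37, 23)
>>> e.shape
(3, 37)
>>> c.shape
(37, 3)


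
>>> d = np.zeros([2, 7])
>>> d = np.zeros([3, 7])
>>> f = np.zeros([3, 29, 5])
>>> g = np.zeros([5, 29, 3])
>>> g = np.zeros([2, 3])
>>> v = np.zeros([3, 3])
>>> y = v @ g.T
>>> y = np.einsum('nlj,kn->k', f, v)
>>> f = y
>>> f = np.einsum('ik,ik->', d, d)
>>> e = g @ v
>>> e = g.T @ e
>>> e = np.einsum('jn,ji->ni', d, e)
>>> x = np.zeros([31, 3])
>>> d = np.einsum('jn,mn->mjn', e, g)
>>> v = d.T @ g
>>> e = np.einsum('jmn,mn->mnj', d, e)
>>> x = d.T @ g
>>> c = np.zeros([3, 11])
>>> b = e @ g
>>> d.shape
(2, 7, 3)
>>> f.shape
()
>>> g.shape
(2, 3)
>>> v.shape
(3, 7, 3)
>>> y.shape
(3,)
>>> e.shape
(7, 3, 2)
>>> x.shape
(3, 7, 3)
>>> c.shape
(3, 11)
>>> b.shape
(7, 3, 3)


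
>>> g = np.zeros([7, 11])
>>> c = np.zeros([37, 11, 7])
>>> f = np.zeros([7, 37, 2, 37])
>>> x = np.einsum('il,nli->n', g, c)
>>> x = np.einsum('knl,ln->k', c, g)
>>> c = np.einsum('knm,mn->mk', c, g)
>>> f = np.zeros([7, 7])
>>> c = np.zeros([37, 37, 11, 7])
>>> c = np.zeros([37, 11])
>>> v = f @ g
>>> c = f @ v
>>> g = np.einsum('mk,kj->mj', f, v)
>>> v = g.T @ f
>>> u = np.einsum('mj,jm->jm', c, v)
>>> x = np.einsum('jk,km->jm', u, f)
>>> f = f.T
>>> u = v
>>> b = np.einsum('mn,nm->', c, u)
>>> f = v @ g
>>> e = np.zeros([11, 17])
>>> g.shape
(7, 11)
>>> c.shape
(7, 11)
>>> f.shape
(11, 11)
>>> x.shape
(11, 7)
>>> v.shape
(11, 7)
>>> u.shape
(11, 7)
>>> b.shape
()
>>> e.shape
(11, 17)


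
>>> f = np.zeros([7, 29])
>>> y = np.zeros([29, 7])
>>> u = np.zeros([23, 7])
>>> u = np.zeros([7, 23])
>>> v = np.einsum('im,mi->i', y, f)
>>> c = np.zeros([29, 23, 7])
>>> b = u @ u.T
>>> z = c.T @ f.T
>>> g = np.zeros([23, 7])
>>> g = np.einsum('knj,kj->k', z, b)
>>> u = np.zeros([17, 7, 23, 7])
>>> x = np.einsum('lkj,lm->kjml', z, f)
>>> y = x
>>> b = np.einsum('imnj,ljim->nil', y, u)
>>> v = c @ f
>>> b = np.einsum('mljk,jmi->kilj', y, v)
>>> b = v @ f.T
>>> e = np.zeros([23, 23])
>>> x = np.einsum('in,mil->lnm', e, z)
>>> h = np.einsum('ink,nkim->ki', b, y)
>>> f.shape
(7, 29)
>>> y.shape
(23, 7, 29, 7)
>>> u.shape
(17, 7, 23, 7)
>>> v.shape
(29, 23, 29)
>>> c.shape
(29, 23, 7)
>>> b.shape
(29, 23, 7)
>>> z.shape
(7, 23, 7)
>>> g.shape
(7,)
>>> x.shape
(7, 23, 7)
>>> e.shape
(23, 23)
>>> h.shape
(7, 29)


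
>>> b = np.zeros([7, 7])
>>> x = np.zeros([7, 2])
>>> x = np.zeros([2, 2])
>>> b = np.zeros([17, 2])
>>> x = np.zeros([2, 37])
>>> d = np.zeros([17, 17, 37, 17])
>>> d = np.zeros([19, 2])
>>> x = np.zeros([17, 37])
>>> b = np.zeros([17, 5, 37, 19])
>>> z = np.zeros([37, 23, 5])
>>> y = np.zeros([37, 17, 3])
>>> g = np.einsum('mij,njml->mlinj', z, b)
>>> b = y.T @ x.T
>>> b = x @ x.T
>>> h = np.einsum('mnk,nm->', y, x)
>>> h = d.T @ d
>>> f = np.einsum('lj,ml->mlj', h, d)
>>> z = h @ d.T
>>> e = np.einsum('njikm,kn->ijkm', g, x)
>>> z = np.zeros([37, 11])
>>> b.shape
(17, 17)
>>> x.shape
(17, 37)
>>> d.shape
(19, 2)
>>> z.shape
(37, 11)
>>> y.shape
(37, 17, 3)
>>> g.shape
(37, 19, 23, 17, 5)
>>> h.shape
(2, 2)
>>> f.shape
(19, 2, 2)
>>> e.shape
(23, 19, 17, 5)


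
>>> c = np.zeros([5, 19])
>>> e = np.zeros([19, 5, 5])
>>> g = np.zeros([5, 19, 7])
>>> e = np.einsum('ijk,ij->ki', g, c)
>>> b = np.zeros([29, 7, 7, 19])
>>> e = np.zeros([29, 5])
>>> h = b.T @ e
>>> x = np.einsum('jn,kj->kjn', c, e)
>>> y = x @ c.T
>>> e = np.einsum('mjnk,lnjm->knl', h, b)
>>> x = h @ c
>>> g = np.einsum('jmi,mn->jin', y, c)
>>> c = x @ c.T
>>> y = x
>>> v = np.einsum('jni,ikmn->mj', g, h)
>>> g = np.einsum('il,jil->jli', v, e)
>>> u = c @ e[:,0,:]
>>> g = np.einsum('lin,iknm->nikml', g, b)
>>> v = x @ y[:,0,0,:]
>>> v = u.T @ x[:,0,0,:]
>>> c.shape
(19, 7, 7, 5)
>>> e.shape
(5, 7, 29)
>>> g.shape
(7, 29, 7, 19, 5)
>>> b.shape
(29, 7, 7, 19)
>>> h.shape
(19, 7, 7, 5)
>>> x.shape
(19, 7, 7, 19)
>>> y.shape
(19, 7, 7, 19)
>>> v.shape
(29, 7, 7, 19)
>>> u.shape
(19, 7, 7, 29)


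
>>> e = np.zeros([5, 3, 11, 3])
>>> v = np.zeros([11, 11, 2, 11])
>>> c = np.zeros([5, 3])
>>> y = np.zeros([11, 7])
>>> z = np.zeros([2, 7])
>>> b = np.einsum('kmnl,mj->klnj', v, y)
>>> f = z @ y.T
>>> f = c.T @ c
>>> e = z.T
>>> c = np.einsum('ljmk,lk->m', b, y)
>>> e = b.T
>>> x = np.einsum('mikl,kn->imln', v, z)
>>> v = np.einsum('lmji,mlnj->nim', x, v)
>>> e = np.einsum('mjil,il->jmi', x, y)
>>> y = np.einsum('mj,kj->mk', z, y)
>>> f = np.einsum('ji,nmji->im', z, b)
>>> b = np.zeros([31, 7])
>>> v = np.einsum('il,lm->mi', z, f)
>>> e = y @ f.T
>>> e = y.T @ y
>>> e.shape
(11, 11)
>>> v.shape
(11, 2)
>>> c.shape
(2,)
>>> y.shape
(2, 11)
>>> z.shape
(2, 7)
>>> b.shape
(31, 7)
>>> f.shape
(7, 11)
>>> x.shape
(11, 11, 11, 7)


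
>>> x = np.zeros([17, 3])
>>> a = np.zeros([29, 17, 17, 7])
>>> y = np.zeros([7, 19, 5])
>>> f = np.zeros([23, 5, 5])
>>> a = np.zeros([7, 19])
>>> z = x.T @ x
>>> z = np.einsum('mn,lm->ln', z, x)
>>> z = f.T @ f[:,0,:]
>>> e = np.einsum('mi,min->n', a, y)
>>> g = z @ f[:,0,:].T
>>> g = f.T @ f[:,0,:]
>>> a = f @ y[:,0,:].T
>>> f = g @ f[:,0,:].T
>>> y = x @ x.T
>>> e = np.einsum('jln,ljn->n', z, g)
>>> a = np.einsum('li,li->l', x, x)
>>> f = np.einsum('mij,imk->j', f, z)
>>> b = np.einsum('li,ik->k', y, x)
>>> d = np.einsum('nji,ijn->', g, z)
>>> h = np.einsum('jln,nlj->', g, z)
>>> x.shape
(17, 3)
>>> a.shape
(17,)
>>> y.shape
(17, 17)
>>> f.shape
(23,)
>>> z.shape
(5, 5, 5)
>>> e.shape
(5,)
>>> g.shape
(5, 5, 5)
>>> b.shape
(3,)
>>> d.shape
()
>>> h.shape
()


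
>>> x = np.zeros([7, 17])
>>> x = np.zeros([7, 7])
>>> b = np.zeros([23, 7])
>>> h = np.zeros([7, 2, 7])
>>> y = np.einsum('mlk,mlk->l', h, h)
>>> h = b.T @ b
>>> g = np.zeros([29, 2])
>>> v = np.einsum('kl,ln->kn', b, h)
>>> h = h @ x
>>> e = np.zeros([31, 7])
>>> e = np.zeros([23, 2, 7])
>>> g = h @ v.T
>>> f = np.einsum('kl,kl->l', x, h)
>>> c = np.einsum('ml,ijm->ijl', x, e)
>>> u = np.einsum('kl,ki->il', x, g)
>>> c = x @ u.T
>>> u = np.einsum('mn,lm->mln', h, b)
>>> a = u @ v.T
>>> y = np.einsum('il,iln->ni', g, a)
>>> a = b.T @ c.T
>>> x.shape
(7, 7)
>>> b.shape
(23, 7)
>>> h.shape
(7, 7)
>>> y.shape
(23, 7)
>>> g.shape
(7, 23)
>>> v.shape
(23, 7)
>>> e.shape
(23, 2, 7)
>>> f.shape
(7,)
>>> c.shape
(7, 23)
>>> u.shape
(7, 23, 7)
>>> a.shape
(7, 7)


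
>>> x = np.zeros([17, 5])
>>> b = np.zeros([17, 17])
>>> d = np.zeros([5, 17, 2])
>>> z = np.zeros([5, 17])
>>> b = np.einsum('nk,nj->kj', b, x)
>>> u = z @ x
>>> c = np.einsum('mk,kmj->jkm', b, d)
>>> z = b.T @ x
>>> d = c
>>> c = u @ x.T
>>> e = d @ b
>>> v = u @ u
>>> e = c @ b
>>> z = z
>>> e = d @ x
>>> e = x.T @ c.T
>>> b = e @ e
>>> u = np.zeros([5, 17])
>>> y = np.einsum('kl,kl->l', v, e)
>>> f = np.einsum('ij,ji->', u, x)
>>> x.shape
(17, 5)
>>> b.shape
(5, 5)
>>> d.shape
(2, 5, 17)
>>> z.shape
(5, 5)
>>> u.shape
(5, 17)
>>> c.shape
(5, 17)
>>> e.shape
(5, 5)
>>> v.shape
(5, 5)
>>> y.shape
(5,)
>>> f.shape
()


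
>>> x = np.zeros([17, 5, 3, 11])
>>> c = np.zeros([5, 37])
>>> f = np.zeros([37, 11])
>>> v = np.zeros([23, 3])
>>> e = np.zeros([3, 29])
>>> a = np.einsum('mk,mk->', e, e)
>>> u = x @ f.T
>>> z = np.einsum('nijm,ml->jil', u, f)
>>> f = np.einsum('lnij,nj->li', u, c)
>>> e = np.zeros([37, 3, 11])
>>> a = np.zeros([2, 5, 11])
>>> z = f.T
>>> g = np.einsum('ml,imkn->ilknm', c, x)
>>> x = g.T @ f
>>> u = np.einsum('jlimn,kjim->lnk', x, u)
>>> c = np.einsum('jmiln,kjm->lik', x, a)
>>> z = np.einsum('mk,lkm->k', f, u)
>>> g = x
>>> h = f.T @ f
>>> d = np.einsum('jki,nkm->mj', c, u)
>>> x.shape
(5, 11, 3, 37, 3)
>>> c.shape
(37, 3, 2)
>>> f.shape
(17, 3)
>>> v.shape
(23, 3)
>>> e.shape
(37, 3, 11)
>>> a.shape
(2, 5, 11)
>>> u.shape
(11, 3, 17)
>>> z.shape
(3,)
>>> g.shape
(5, 11, 3, 37, 3)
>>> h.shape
(3, 3)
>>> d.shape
(17, 37)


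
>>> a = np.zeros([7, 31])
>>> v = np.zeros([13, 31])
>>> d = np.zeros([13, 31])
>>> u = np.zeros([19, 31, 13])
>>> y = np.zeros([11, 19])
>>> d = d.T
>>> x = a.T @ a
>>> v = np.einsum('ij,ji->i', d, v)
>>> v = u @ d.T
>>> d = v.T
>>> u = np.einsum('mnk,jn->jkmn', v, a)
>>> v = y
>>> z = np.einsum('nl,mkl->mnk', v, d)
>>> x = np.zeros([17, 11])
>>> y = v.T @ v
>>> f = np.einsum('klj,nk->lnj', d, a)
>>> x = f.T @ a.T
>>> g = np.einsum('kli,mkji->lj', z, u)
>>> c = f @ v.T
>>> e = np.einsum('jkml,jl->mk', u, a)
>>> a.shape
(7, 31)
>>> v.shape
(11, 19)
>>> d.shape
(31, 31, 19)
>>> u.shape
(7, 31, 19, 31)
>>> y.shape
(19, 19)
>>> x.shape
(19, 7, 7)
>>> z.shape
(31, 11, 31)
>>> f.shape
(31, 7, 19)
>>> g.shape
(11, 19)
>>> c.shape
(31, 7, 11)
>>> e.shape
(19, 31)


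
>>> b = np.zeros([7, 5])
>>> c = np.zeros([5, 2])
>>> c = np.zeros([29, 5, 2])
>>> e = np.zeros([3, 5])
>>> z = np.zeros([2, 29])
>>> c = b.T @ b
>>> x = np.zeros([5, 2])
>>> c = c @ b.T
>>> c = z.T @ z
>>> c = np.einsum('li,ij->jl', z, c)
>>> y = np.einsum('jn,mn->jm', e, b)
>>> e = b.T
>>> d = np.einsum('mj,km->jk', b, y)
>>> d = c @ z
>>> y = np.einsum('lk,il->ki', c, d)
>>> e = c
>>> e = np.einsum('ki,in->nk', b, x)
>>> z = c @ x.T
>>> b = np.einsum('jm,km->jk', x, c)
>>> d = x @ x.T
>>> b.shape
(5, 29)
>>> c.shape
(29, 2)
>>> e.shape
(2, 7)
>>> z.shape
(29, 5)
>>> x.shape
(5, 2)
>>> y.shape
(2, 29)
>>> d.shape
(5, 5)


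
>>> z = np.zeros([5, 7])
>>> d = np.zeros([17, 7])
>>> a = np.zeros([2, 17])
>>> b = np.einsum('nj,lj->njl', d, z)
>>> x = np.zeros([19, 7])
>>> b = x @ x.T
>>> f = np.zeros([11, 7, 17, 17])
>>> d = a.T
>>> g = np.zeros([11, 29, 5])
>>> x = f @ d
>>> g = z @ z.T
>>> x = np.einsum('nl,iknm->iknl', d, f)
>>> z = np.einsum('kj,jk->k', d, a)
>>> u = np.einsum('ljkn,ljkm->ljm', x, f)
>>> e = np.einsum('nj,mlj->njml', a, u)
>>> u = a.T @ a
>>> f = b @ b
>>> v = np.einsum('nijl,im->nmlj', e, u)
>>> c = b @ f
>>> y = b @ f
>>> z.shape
(17,)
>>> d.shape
(17, 2)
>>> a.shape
(2, 17)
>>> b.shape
(19, 19)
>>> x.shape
(11, 7, 17, 2)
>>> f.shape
(19, 19)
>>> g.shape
(5, 5)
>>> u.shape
(17, 17)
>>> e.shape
(2, 17, 11, 7)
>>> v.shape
(2, 17, 7, 11)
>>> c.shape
(19, 19)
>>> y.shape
(19, 19)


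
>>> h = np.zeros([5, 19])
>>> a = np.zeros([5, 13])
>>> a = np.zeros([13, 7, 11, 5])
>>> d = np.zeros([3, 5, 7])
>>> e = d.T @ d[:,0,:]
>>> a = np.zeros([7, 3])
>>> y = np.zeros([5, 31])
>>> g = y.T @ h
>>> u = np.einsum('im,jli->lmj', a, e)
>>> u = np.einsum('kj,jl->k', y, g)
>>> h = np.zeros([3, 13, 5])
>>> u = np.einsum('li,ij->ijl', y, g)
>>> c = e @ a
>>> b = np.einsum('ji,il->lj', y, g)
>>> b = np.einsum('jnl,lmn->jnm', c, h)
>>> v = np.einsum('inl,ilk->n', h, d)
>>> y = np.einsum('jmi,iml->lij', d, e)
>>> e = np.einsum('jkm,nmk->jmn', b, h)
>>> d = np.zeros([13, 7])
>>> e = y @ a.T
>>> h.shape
(3, 13, 5)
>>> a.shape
(7, 3)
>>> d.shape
(13, 7)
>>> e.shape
(7, 7, 7)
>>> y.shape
(7, 7, 3)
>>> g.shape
(31, 19)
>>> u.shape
(31, 19, 5)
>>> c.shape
(7, 5, 3)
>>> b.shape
(7, 5, 13)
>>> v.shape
(13,)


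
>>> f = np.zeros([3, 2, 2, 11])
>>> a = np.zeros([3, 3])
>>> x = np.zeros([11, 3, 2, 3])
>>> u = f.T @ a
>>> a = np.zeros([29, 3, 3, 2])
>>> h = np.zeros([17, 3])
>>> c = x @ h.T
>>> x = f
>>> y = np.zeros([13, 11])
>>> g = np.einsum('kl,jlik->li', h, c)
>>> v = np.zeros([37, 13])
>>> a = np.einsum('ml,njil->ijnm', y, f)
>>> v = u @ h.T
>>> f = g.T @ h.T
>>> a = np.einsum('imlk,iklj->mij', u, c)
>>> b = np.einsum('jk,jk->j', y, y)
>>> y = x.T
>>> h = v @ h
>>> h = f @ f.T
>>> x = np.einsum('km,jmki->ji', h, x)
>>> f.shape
(2, 17)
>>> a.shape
(2, 11, 17)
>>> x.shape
(3, 11)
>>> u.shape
(11, 2, 2, 3)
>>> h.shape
(2, 2)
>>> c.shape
(11, 3, 2, 17)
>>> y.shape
(11, 2, 2, 3)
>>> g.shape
(3, 2)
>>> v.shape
(11, 2, 2, 17)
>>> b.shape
(13,)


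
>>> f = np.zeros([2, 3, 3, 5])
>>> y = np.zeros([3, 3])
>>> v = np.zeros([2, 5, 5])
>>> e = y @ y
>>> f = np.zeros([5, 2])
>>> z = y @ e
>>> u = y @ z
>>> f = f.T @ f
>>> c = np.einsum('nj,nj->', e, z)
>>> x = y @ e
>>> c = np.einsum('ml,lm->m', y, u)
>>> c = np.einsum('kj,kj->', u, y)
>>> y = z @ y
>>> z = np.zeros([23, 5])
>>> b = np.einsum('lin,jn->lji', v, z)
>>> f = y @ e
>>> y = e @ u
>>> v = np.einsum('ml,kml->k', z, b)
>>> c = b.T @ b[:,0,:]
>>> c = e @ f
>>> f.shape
(3, 3)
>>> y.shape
(3, 3)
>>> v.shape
(2,)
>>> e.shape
(3, 3)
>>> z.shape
(23, 5)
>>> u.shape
(3, 3)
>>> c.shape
(3, 3)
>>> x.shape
(3, 3)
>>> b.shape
(2, 23, 5)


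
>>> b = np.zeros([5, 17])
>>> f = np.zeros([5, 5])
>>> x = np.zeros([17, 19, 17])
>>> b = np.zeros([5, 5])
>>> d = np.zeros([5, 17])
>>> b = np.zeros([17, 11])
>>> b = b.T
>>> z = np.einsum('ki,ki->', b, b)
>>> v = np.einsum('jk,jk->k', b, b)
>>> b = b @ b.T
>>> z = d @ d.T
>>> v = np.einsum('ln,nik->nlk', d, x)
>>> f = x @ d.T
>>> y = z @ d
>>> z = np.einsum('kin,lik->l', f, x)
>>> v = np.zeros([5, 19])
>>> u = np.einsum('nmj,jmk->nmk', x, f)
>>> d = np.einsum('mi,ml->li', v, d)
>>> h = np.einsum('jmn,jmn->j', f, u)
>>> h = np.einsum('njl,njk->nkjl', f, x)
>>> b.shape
(11, 11)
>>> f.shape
(17, 19, 5)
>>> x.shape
(17, 19, 17)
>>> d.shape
(17, 19)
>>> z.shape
(17,)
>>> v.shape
(5, 19)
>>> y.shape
(5, 17)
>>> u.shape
(17, 19, 5)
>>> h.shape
(17, 17, 19, 5)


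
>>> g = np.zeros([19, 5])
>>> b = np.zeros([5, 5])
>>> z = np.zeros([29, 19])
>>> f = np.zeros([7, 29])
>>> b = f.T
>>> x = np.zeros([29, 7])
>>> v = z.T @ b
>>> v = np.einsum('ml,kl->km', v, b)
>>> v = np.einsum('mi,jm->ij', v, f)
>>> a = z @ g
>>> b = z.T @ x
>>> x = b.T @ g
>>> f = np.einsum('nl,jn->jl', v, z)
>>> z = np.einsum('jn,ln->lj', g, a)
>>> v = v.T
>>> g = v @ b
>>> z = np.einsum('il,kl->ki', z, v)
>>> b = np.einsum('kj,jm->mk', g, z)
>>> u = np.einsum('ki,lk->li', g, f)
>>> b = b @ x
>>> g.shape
(7, 7)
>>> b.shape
(29, 5)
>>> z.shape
(7, 29)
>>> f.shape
(29, 7)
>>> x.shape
(7, 5)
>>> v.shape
(7, 19)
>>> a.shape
(29, 5)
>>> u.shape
(29, 7)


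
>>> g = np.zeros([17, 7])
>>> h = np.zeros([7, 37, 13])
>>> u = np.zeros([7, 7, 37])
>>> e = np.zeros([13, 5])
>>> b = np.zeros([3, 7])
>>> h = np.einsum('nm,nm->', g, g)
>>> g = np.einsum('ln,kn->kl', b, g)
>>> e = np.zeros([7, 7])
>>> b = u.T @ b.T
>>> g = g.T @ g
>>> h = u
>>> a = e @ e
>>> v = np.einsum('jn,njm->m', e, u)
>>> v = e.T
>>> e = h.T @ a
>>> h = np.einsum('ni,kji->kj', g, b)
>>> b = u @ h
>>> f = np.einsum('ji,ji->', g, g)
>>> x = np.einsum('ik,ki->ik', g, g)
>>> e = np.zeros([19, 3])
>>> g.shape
(3, 3)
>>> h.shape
(37, 7)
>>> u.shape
(7, 7, 37)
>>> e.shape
(19, 3)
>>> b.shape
(7, 7, 7)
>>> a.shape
(7, 7)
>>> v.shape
(7, 7)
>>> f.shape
()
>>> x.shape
(3, 3)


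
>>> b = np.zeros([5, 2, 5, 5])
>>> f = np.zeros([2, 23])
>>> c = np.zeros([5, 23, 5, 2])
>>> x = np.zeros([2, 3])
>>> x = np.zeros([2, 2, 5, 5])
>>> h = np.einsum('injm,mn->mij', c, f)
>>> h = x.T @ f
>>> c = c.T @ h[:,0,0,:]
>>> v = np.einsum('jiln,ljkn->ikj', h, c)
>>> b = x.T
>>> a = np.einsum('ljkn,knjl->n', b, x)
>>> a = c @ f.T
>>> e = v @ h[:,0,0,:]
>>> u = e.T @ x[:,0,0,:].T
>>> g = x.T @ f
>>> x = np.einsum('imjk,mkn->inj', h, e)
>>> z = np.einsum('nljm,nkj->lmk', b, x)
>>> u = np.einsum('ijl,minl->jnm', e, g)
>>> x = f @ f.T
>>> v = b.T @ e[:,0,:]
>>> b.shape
(5, 5, 2, 2)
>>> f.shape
(2, 23)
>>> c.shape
(2, 5, 23, 23)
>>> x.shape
(2, 2)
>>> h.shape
(5, 5, 2, 23)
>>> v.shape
(2, 2, 5, 23)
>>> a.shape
(2, 5, 23, 2)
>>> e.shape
(5, 23, 23)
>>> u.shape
(23, 2, 5)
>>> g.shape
(5, 5, 2, 23)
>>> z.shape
(5, 2, 23)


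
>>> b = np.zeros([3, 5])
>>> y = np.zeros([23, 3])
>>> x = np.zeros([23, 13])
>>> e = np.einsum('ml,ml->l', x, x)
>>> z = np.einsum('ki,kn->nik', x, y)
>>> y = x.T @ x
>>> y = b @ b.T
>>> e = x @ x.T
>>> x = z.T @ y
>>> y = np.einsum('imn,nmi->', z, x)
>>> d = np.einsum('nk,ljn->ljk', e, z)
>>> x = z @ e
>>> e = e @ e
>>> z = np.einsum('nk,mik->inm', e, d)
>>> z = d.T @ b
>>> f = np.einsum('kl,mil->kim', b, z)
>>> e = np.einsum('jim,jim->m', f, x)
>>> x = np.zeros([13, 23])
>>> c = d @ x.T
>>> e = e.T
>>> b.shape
(3, 5)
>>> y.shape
()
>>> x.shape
(13, 23)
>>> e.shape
(23,)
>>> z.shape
(23, 13, 5)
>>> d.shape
(3, 13, 23)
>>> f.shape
(3, 13, 23)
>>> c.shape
(3, 13, 13)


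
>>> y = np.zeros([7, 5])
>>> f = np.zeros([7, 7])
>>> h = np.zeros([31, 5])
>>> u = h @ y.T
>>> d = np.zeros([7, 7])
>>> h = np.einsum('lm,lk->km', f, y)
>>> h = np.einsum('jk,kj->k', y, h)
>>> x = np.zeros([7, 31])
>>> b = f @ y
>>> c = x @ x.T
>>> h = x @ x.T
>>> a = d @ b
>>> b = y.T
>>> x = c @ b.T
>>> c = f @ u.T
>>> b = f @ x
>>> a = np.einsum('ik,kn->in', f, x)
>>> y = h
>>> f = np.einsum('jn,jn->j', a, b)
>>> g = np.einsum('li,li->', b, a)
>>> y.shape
(7, 7)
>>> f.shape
(7,)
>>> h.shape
(7, 7)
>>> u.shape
(31, 7)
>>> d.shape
(7, 7)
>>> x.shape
(7, 5)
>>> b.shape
(7, 5)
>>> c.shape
(7, 31)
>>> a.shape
(7, 5)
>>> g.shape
()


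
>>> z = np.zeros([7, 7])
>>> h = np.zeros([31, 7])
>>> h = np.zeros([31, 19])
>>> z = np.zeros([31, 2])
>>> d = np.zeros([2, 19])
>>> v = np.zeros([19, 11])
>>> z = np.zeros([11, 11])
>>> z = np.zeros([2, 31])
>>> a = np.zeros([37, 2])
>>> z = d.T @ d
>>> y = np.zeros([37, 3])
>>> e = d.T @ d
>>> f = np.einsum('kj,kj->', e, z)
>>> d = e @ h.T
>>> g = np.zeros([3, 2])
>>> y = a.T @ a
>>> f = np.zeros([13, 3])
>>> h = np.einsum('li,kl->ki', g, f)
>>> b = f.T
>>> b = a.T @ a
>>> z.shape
(19, 19)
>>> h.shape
(13, 2)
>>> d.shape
(19, 31)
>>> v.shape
(19, 11)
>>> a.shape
(37, 2)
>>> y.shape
(2, 2)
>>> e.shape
(19, 19)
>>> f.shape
(13, 3)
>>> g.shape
(3, 2)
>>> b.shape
(2, 2)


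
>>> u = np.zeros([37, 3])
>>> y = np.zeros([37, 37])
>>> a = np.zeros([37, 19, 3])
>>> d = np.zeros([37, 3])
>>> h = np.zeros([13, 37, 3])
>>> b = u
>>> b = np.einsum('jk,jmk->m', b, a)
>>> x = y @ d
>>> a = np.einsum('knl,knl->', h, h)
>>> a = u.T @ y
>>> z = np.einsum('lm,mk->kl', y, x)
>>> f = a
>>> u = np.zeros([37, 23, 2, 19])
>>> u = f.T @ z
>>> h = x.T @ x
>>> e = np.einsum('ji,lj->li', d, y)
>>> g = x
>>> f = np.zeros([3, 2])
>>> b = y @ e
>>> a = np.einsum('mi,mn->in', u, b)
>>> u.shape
(37, 37)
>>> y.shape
(37, 37)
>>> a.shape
(37, 3)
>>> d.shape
(37, 3)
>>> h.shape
(3, 3)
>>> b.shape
(37, 3)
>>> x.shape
(37, 3)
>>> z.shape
(3, 37)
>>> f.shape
(3, 2)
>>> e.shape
(37, 3)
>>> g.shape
(37, 3)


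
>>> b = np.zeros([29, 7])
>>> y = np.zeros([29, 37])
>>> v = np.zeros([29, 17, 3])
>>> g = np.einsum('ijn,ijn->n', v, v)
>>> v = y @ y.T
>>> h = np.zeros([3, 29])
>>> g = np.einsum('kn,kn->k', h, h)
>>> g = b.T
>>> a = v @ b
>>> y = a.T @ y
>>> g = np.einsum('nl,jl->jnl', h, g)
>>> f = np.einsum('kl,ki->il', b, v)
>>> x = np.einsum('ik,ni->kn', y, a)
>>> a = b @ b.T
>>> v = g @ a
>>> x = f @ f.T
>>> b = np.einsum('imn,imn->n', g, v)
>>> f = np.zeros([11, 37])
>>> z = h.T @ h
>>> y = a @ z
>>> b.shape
(29,)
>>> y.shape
(29, 29)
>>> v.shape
(7, 3, 29)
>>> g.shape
(7, 3, 29)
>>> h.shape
(3, 29)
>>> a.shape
(29, 29)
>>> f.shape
(11, 37)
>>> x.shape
(29, 29)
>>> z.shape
(29, 29)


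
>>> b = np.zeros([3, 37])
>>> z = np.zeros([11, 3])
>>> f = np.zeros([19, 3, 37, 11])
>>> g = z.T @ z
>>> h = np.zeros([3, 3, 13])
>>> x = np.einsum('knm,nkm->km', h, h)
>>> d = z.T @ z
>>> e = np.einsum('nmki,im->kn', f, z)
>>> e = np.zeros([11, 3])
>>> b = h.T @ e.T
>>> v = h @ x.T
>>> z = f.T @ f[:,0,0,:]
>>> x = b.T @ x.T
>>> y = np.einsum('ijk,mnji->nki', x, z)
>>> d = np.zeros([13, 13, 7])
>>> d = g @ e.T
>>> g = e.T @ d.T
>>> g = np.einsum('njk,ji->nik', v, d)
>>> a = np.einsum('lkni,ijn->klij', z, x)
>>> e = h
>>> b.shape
(13, 3, 11)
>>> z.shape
(11, 37, 3, 11)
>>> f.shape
(19, 3, 37, 11)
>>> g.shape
(3, 11, 3)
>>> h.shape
(3, 3, 13)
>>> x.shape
(11, 3, 3)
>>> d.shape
(3, 11)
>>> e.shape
(3, 3, 13)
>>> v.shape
(3, 3, 3)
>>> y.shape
(37, 3, 11)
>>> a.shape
(37, 11, 11, 3)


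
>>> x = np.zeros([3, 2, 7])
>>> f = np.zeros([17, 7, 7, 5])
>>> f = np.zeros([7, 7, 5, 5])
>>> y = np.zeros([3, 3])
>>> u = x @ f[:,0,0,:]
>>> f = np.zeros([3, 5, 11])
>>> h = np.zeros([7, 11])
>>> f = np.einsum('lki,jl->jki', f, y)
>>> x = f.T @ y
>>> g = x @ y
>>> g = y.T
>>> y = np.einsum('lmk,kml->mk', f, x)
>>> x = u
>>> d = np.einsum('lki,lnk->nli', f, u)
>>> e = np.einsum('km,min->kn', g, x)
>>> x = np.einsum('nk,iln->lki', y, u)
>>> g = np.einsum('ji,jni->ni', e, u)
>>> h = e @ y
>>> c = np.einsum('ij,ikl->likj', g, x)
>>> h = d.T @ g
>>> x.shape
(2, 11, 3)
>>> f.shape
(3, 5, 11)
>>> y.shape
(5, 11)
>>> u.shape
(3, 2, 5)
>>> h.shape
(11, 3, 5)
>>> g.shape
(2, 5)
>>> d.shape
(2, 3, 11)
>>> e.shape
(3, 5)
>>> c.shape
(3, 2, 11, 5)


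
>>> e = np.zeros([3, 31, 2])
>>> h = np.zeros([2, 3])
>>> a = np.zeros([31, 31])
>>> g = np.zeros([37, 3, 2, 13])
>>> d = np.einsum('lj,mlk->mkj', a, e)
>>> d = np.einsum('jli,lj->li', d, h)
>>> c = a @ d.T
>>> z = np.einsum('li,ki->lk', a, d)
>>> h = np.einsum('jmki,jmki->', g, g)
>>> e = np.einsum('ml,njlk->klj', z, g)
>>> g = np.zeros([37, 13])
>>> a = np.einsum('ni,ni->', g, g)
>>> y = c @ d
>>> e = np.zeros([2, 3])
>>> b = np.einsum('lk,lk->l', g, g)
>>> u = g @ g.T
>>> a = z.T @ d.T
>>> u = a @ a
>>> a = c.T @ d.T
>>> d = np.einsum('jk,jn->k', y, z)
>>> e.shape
(2, 3)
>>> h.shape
()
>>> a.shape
(2, 2)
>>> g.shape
(37, 13)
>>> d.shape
(31,)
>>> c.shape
(31, 2)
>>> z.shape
(31, 2)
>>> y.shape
(31, 31)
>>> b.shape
(37,)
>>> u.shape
(2, 2)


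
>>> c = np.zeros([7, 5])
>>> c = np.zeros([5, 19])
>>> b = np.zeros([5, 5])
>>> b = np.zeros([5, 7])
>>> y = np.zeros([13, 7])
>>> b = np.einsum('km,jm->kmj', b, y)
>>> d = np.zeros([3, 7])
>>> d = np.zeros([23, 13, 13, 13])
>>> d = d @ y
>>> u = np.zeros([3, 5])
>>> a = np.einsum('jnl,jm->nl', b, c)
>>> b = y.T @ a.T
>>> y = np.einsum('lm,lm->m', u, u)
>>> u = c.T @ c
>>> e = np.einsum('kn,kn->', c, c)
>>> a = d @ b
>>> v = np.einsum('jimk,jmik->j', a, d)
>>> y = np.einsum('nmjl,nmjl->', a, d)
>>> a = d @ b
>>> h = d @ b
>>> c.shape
(5, 19)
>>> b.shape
(7, 7)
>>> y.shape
()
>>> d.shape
(23, 13, 13, 7)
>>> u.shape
(19, 19)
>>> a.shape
(23, 13, 13, 7)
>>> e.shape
()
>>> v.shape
(23,)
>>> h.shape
(23, 13, 13, 7)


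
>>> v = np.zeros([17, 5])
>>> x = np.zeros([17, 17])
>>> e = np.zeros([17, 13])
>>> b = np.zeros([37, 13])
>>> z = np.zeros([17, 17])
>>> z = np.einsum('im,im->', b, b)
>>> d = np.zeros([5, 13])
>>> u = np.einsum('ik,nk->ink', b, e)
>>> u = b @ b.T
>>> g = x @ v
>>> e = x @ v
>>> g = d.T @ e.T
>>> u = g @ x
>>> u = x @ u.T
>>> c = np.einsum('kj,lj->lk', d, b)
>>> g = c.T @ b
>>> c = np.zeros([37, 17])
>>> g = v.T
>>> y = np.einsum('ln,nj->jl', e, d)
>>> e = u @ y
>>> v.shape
(17, 5)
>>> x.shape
(17, 17)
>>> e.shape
(17, 17)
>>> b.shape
(37, 13)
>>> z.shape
()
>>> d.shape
(5, 13)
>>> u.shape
(17, 13)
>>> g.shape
(5, 17)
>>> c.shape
(37, 17)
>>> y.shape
(13, 17)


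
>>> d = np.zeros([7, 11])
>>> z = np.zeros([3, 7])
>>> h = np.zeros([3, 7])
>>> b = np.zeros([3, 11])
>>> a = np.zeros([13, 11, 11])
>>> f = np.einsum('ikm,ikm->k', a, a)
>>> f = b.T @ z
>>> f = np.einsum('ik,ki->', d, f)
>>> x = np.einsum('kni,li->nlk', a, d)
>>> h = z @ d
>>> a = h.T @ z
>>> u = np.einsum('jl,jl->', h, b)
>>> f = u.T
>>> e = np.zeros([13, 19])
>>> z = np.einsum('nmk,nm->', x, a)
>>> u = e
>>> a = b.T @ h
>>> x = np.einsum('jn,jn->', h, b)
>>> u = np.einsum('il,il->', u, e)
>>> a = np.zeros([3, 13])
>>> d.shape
(7, 11)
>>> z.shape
()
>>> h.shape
(3, 11)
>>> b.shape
(3, 11)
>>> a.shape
(3, 13)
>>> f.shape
()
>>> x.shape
()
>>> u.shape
()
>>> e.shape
(13, 19)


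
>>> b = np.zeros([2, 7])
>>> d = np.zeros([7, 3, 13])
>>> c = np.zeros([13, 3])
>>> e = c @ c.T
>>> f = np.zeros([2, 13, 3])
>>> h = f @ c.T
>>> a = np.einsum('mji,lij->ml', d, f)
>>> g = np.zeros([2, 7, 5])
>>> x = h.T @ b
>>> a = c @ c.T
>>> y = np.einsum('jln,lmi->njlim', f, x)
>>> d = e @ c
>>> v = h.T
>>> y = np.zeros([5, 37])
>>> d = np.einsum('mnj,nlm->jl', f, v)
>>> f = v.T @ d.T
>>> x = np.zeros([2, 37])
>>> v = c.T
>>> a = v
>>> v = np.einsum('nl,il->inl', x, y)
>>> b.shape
(2, 7)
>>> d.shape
(3, 13)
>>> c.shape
(13, 3)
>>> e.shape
(13, 13)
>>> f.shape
(2, 13, 3)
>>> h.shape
(2, 13, 13)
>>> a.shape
(3, 13)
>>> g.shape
(2, 7, 5)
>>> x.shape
(2, 37)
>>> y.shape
(5, 37)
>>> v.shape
(5, 2, 37)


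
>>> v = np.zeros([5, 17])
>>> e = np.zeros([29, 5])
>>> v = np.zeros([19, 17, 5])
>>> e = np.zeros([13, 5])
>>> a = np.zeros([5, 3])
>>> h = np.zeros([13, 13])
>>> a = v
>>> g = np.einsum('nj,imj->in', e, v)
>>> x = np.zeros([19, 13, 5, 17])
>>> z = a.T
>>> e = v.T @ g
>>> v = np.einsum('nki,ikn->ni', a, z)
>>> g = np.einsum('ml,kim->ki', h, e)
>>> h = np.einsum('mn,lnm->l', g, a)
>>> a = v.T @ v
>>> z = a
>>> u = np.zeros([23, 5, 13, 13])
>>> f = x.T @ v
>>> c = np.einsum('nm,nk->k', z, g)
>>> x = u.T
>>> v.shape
(19, 5)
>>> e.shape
(5, 17, 13)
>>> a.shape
(5, 5)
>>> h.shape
(19,)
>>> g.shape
(5, 17)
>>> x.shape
(13, 13, 5, 23)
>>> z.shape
(5, 5)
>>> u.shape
(23, 5, 13, 13)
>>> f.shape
(17, 5, 13, 5)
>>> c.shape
(17,)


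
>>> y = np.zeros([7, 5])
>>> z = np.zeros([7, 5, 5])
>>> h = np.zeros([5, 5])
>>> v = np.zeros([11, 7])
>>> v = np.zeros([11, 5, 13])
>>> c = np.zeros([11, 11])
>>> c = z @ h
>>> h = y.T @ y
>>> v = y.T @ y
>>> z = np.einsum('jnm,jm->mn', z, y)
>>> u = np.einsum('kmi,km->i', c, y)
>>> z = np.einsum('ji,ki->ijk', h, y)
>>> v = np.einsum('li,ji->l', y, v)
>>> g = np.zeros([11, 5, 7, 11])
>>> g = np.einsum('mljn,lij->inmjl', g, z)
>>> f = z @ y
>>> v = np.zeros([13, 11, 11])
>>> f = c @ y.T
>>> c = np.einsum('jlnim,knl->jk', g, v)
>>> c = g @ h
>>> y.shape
(7, 5)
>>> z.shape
(5, 5, 7)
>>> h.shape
(5, 5)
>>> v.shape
(13, 11, 11)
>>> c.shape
(5, 11, 11, 7, 5)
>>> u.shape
(5,)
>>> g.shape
(5, 11, 11, 7, 5)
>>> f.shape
(7, 5, 7)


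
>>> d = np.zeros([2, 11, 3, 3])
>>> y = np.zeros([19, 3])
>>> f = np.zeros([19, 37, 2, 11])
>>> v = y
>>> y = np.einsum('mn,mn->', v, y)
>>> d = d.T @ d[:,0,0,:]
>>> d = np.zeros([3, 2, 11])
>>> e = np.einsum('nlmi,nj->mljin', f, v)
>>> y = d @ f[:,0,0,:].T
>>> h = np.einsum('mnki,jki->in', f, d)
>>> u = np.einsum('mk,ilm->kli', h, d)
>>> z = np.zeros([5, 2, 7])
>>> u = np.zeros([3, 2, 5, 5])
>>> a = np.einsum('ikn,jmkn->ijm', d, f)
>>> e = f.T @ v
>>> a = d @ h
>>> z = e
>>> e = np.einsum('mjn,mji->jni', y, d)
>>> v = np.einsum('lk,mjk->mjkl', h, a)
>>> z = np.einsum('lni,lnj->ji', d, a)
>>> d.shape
(3, 2, 11)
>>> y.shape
(3, 2, 19)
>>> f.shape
(19, 37, 2, 11)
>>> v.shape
(3, 2, 37, 11)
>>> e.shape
(2, 19, 11)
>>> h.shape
(11, 37)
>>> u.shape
(3, 2, 5, 5)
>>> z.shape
(37, 11)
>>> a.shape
(3, 2, 37)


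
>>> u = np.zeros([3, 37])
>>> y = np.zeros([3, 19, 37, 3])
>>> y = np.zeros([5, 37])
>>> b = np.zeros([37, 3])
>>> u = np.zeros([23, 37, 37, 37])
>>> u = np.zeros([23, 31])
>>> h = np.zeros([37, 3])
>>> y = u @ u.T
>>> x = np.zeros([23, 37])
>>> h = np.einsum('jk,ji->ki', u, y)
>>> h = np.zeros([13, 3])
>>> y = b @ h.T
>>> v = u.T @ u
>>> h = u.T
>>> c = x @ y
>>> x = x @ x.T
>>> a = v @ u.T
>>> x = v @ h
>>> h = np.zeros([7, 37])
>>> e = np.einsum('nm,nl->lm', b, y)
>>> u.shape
(23, 31)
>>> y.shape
(37, 13)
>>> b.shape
(37, 3)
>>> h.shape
(7, 37)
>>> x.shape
(31, 23)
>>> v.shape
(31, 31)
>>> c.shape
(23, 13)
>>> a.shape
(31, 23)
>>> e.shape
(13, 3)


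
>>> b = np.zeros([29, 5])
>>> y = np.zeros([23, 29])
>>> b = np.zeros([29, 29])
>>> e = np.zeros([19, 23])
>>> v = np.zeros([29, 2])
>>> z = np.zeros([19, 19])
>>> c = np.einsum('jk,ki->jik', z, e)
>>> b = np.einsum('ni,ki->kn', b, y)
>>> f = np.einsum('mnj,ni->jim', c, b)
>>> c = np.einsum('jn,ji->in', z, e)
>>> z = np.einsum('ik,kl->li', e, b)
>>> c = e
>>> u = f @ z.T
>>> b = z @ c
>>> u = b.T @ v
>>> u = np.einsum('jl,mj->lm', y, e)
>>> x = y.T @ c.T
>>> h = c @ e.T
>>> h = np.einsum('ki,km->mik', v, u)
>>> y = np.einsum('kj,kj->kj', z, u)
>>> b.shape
(29, 23)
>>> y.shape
(29, 19)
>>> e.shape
(19, 23)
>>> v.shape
(29, 2)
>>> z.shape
(29, 19)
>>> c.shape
(19, 23)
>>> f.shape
(19, 29, 19)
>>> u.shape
(29, 19)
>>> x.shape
(29, 19)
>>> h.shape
(19, 2, 29)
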